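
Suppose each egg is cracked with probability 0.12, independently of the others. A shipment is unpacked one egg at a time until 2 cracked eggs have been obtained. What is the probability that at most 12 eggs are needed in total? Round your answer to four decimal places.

Finishing within 12 eggs ⇔ at least 2 successes in the first 12. With X ~ Binomial(12, 0.12), P(Y ≤ 12) = 1 − P(X ≤ 1).
  k=0: C(12,0)·0.12^0·0.88^12 = 0.215671
  k=1: C(12,1)·0.12^1·0.88^11 = 0.352916
1 − 0.568588 = 0.431412

0.4314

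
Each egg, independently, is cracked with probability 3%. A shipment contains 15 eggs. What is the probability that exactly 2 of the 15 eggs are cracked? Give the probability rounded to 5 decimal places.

0.06360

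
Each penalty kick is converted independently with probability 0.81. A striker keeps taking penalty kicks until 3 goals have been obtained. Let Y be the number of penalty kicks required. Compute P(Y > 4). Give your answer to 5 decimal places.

Needing more than 4 penalty kicks ⇔ fewer than 3 successes in the first 4. With X ~ Binomial(4, 0.81), P(Y > 4) = P(X ≤ 2).
  k=0: C(4,0)·0.81^0·0.19^4 = 0.0013032
  k=1: C(4,1)·0.81^1·0.19^3 = 0.0222232
  k=2: C(4,2)·0.81^2·0.19^2 = 0.1421113
P(X ≤ 2) = 0.1656376

0.16564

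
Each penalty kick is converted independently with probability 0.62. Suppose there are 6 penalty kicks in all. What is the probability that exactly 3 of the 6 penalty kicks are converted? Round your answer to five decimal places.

0.26155

X ~ Binomial(n=6, p=0.62).
P(X=3) = C(6,3) · p^3 · (1−p)^3
= 20 · 0.23833 · 0.054872 = 0.2615507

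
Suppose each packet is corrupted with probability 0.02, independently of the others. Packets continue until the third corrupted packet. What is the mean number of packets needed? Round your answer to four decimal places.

150.0000

Y = total packets until the third success; negative binomial with r=3, p=0.02.
E[Y] = r / p = 3 / 0.02 = 150.000000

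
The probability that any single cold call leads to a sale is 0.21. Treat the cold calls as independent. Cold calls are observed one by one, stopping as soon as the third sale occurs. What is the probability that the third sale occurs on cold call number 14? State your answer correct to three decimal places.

Y = trial on which the third success occurs; negative binomial, r=3, p=0.21.
P(Y=14) = C(13,2) · p^3 · (1−p)^11
= 78 · 0.009261 · 0.074799 = 0.05403

0.054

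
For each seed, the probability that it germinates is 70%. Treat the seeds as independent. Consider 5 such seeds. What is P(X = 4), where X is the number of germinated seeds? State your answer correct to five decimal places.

0.36015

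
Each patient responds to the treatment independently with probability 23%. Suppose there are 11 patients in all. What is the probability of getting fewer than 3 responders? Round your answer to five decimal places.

0.51862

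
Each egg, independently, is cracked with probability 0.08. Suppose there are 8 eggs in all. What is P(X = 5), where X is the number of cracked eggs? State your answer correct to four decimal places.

0.0001

X ~ Binomial(n=8, p=0.08).
P(X=5) = C(8,5) · p^5 · (1−p)^3
= 56 · 3.2768e-06 · 0.77869 = 0.000143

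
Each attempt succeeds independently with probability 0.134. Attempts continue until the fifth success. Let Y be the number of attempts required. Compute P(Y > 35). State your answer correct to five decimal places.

0.48725

Needing more than 35 attempts ⇔ fewer than 5 successes in the first 35. With X ~ Binomial(35, 0.134), P(Y > 35) = P(X ≤ 4).
  k=0: C(35,0)·0.134^0·0.866^35 = 0.0065032
  k=1: C(35,1)·0.134^1·0.866^34 = 0.0352193
  k=2: C(35,2)·0.134^2·0.866^33 = 0.0926439
  k=3: C(35,3)·0.134^3·0.866^32 = 0.1576873
  k=4: C(35,4)·0.134^4·0.866^31 = 0.1951972
P(X ≤ 4) = 0.4872509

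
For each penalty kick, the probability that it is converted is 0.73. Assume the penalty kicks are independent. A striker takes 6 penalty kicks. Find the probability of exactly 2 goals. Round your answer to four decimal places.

X ~ Binomial(n=6, p=0.73).
P(X=2) = C(6,2) · p^2 · (1−p)^4
= 15 · 0.5329 · 0.0053144 = 0.042481

0.0425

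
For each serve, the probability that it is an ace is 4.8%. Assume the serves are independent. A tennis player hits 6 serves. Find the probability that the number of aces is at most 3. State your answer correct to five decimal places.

X ~ Binomial(6, 0.048); P(X ≤ 3) = Σ C(6,k) p^k (1−p)^(6−k) over k:
  k=0: C(6,0)·0.048^0·0.952^6 = 0.7444263
  k=1: C(6,1)·0.048^1·0.952^5 = 0.2252046
  k=2: C(6,2)·0.048^2·0.952^4 = 0.0283871
  k=3: C(6,3)·0.048^3·0.952^3 = 0.0019084
Total = 0.9999264

0.99993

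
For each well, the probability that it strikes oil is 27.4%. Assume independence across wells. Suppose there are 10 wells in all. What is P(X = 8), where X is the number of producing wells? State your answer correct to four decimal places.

X ~ Binomial(n=10, p=0.274).
P(X=8) = C(10,8) · p^8 · (1−p)^2
= 45 · 3.1769e-05 · 0.52708 = 0.000754

0.0008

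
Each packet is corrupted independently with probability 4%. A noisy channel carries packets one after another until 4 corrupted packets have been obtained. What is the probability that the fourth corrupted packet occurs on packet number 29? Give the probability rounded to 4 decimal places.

Y = trial on which the fourth success occurs; negative binomial, r=4, p=0.04.
P(Y=29) = C(28,3) · p^4 · (1−p)^25
= 3276 · 2.56e-06 · 0.3604 = 0.003022

0.0030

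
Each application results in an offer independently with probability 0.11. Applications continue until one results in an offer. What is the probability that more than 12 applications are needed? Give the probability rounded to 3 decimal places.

0.247

Y = number of applications to the first success; geometric, p = 0.11.
P(Y > 12) = P(first 12 all fail) = (1−p)^12 = 0.24699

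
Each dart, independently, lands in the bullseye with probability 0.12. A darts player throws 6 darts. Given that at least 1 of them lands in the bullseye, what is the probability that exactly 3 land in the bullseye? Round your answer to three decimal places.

X ~ Binomial(6, 0.12). Want P(X=3 | X≥1) = P(X=3) / P(X≥1).
P(X=3) = C(6,3)·0.12^3·0.88^3 = 0.02355
P(X≥1) = 1 − 0.46440 = 0.53560
Ratio = 0.02355 / 0.53560 = 0.04397

0.044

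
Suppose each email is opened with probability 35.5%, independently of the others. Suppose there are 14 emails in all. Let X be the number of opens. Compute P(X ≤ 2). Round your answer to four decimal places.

0.0782

X ~ Binomial(14, 0.355); P(X ≤ 2) = Σ C(14,k) p^k (1−p)^(14−k) over k:
  k=0: C(14,0)·0.355^0·0.645^14 = 0.002157
  k=1: C(14,1)·0.355^1·0.645^13 = 0.016620
  k=2: C(14,2)·0.355^2·0.645^12 = 0.059459
Total = 0.078236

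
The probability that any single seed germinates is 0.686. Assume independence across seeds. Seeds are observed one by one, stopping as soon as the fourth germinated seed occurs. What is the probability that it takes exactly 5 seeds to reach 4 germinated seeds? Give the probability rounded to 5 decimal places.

0.27815

Y = trial on which the fourth success occurs; negative binomial, r=4, p=0.686.
P(Y=5) = C(4,3) · p^4 · (1−p)^1
= 4 · 0.22146 · 0.314 = 0.2781545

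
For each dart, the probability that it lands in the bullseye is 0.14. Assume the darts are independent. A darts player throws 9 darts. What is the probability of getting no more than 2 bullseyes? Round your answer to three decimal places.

X ~ Binomial(9, 0.14); P(X ≤ 2) = Σ C(9,k) p^k (1−p)^(9−k) over k:
  k=0: C(9,0)·0.14^0·0.86^9 = 0.25733
  k=1: C(9,1)·0.14^1·0.86^8 = 0.37701
  k=2: C(9,2)·0.14^2·0.86^7 = 0.24550
Total = 0.87984

0.880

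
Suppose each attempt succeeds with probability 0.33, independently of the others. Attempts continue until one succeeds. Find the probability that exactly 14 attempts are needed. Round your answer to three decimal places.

Geometric (trials to first success), p = 0.33.
P(Y = 14) = (1−p)^13 · p = 0.0054824 · 0.33 = 0.00181

0.002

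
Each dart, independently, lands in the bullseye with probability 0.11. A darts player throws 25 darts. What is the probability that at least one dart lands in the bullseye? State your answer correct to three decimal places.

P(at least one) = 1 − P(none) = 1 − (1 − 0.11)^25
= 1 − 0.05429 = 0.94571

0.946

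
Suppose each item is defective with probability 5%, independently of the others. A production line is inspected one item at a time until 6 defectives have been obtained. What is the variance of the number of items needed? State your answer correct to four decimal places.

Y = total items until the sixth success; negative binomial with r=6, p=0.05.
Var(Y) = r(1−p)/p² = 6·0.95 / 0.05² = 2280.000000

2280.0000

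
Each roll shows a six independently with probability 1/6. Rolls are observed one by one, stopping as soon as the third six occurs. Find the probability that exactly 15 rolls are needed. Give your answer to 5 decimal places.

0.04725

Y = trial on which the third success occurs; negative binomial, r=3, p=0.166667.
P(Y=15) = C(14,2) · p^3 · (1−p)^12
= 91 · 0.0046296 · 0.11216 = 0.0472512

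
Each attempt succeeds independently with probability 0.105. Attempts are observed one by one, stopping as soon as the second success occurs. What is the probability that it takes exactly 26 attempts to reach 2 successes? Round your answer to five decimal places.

0.01923

Y = trial on which the second success occurs; negative binomial, r=2, p=0.105.
P(Y=26) = C(25,1) · p^2 · (1−p)^24
= 25 · 0.011025 · 0.069784 = 0.0192341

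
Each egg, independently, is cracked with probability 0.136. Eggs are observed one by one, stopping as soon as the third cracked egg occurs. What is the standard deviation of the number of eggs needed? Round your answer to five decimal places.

Y = total eggs until the third success; negative binomial with r=3, p=0.136.
SD(Y) = √[r(1−p)/p²] = √(140.1384083) = 11.8380069

11.83801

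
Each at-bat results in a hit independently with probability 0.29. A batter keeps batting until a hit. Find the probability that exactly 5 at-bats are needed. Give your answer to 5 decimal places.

Geometric (trials to first success), p = 0.29.
P(Y = 5) = (1−p)^4 · p = 0.25412 · 0.29 = 0.0736939

0.07369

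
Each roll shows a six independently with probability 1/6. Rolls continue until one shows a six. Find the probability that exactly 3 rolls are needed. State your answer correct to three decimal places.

0.116

Geometric (trials to first success), p = 0.166667.
P(Y = 3) = (1−p)^2 · p = 0.69444 · 0.166667 = 0.11574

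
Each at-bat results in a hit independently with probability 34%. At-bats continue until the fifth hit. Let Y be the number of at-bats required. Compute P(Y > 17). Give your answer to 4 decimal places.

0.2622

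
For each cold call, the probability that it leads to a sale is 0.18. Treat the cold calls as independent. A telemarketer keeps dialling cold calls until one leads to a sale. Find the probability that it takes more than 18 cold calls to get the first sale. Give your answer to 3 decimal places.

0.028

Y = number of cold calls to the first success; geometric, p = 0.18.
P(Y > 18) = P(first 18 all fail) = (1−p)^18 = 0.02810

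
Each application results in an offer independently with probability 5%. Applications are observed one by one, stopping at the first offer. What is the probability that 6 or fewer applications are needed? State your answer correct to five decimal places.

0.26491

Y = number of applications to the first success; geometric, p = 0.05.
P(Y ≤ 6) = 1 − (1−p)^6 = 1 − 0.7350919 = 0.2649081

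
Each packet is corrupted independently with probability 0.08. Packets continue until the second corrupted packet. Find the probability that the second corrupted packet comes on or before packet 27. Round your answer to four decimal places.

0.6476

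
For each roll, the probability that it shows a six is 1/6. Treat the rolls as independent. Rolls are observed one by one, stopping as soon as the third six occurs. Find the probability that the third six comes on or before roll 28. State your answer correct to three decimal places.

Finishing within 28 rolls ⇔ at least 3 successes in the first 28. With X ~ Binomial(28, 0.166667), P(Y ≤ 28) = 1 − P(X ≤ 2).
  k=0: C(28,0)·0.166667^0·0.833333^28 = 0.00607
  k=1: C(28,1)·0.166667^1·0.833333^27 = 0.03397
  k=2: C(28,2)·0.166667^2·0.833333^26 = 0.09172
1 − 0.13176 = 0.86824

0.868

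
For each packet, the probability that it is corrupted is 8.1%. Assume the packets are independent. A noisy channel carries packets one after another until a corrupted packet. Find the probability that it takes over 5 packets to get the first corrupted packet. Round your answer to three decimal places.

Y = number of packets to the first success; geometric, p = 0.081.
P(Y > 5) = P(first 5 all fail) = (1−p)^5 = 0.65551

0.656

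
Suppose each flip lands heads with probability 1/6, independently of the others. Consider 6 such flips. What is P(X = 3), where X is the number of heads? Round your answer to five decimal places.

0.05358

X ~ Binomial(n=6, p=0.166667).
P(X=3) = C(6,3) · p^3 · (1−p)^3
= 20 · 0.0046296 · 0.5787 = 0.0535837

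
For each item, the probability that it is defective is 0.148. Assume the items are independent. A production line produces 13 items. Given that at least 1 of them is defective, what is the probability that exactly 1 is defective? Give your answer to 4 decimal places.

0.3216

X ~ Binomial(13, 0.148). Want P(X=1 | X≥1) = P(X=1) / P(X≥1).
P(X=1) = C(13,1)·0.148^1·0.852^12 = 0.281501
P(X≥1) = 1 − 0.124656 = 0.875344
Ratio = 0.281501 / 0.875344 = 0.321589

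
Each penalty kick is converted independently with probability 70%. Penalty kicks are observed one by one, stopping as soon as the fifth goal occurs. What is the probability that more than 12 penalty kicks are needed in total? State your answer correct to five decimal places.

Needing more than 12 penalty kicks ⇔ fewer than 5 successes in the first 12. With X ~ Binomial(12, 0.70), P(Y > 12) = P(X ≤ 4).
  k=0: C(12,0)·0.70^0·0.30^12 = 0.0000005
  k=1: C(12,1)·0.70^1·0.30^11 = 0.0000149
  k=2: C(12,2)·0.70^2·0.30^10 = 0.0001910
  k=3: C(12,3)·0.70^3·0.30^9 = 0.0014853
  k=4: C(12,4)·0.70^4·0.30^8 = 0.0077977
P(X ≤ 4) = 0.0094894

0.00949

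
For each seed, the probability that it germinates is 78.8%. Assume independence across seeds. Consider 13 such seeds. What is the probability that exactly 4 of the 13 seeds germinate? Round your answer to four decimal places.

X ~ Binomial(n=13, p=0.788).
P(X=4) = C(13,4) · p^4 · (1−p)^9
= 715 · 0.38557 · 8.6501e-07 = 0.000238

0.0002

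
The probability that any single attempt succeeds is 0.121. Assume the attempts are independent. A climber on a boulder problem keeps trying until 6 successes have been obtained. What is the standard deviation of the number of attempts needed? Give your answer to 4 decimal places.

18.9795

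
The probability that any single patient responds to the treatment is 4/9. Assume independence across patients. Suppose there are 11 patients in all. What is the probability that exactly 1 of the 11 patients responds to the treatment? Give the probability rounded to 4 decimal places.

X ~ Binomial(n=11, p=0.444444).
P(X=1) = C(11,1) · p^1 · (1−p)^10
= 11 · 0.44444 · 0.0028008 = 0.013693

0.0137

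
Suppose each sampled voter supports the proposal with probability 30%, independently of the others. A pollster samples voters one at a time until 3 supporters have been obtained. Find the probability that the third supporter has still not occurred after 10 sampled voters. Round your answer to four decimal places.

Needing more than 10 sampled voters ⇔ fewer than 3 successes in the first 10. With X ~ Binomial(10, 0.30), P(Y > 10) = P(X ≤ 2).
  k=0: C(10,0)·0.30^0·0.70^10 = 0.028248
  k=1: C(10,1)·0.30^1·0.70^9 = 0.121061
  k=2: C(10,2)·0.30^2·0.70^8 = 0.233474
P(X ≤ 2) = 0.382783

0.3828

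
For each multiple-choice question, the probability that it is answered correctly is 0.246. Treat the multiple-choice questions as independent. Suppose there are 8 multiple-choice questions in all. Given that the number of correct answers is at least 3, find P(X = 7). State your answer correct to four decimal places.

X ~ Binomial(8, 0.246). Want P(X=7 | X≥3) = P(X=7) / P(X≥3).
P(X=7) = C(8,7)·0.246^7·0.754^1 = 0.000329
P(X≥3) = 1 − 0.104465 − 0.272662 − 0.311355 = 0.311518
Ratio = 0.000329 / 0.311518 = 0.001056

0.0011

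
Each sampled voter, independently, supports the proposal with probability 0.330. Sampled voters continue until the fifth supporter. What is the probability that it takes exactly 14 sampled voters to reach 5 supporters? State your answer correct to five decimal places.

0.07613

Y = trial on which the fifth success occurs; negative binomial, r=5, p=0.33.
P(Y=14) = C(13,4) · p^5 · (1−p)^9
= 715 · 0.0039135 · 0.027207 = 0.0761288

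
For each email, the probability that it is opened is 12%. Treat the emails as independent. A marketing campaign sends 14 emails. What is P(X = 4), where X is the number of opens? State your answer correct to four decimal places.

0.0578

X ~ Binomial(n=14, p=0.12).
P(X=4) = C(14,4) · p^4 · (1−p)^10
= 1001 · 0.00020736 · 0.2785 = 0.057808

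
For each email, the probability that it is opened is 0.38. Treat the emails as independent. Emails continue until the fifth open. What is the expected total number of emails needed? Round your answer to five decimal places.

13.15789

Y = total emails until the fifth success; negative binomial with r=5, p=0.38.
E[Y] = r / p = 5 / 0.38 = 13.1578947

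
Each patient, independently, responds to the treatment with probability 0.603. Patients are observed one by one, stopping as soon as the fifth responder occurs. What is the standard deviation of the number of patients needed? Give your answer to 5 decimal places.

2.33648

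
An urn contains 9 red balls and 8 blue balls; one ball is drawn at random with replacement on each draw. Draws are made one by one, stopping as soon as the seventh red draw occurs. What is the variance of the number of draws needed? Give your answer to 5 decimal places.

11.75309

Y = total draws until the seventh success; negative binomial with r=7, p=0.529412.
Var(Y) = r(1−p)/p² = 7·0.470588 / 0.529412² = 11.7530864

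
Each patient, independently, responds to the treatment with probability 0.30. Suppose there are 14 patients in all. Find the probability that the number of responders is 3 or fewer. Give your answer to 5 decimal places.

X ~ Binomial(14, 0.30); P(X ≤ 3) = Σ C(14,k) p^k (1−p)^(14−k) over k:
  k=0: C(14,0)·0.30^0·0.70^14 = 0.0067822
  k=1: C(14,1)·0.30^1·0.70^13 = 0.0406934
  k=2: C(14,2)·0.30^2·0.70^12 = 0.1133601
  k=3: C(14,3)·0.30^3·0.70^11 = 0.1943317
Total = 0.3551674

0.35517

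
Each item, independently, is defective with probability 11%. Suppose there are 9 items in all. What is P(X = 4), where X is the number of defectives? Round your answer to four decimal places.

X ~ Binomial(n=9, p=0.11).
P(X=4) = C(9,4) · p^4 · (1−p)^5
= 126 · 0.00014641 · 0.55841 = 0.010301

0.0103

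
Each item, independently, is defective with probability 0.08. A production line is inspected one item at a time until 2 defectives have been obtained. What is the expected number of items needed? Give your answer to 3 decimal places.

Y = total items until the second success; negative binomial with r=2, p=0.08.
E[Y] = r / p = 2 / 0.08 = 25.00000

25.000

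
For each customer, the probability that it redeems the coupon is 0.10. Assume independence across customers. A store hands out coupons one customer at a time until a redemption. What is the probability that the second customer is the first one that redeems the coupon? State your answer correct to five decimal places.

0.09000

Geometric (trials to first success), p = 0.10.
P(Y = 2) = (1−p)^1 · p = 0.9 · 0.10 = 0.0900000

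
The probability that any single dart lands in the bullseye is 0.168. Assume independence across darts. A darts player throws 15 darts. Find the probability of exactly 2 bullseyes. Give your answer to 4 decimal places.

0.2713

X ~ Binomial(n=15, p=0.168).
P(X=2) = C(15,2) · p^2 · (1−p)^13
= 105 · 0.028224 · 0.091538 = 0.271276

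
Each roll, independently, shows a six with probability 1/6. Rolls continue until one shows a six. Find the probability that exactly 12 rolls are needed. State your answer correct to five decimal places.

0.02243

Geometric (trials to first success), p = 0.166667.
P(Y = 12) = (1−p)^11 · p = 0.13459 · 0.166667 = 0.0224313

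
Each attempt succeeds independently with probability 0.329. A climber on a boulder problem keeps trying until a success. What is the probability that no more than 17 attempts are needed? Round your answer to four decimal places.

0.9989

Y = number of attempts to the first success; geometric, p = 0.329.
P(Y ≤ 17) = 1 − (1−p)^17 = 1 − 0.001133 = 0.998867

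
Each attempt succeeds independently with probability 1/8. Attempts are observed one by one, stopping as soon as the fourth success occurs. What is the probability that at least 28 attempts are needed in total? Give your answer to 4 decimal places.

Needing more than 27 attempts ⇔ fewer than 4 successes in the first 27. With X ~ Binomial(27, 0.125), P(Y > 27) = P(X ≤ 3).
  k=0: C(27,0)·0.125^0·0.875^27 = 0.027178
  k=1: C(27,1)·0.125^1·0.875^26 = 0.104829
  k=2: C(27,2)·0.125^2·0.875^25 = 0.194683
  k=3: C(27,3)·0.125^3·0.875^24 = 0.231766
P(X ≤ 3) = 0.558456

0.5585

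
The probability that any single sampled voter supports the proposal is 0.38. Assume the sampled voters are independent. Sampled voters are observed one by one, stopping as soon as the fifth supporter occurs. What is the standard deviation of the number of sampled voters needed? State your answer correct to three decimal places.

4.633

Y = total sampled voters until the fifth success; negative binomial with r=5, p=0.38.
SD(Y) = √[r(1−p)/p²] = √(21.46814) = 4.63337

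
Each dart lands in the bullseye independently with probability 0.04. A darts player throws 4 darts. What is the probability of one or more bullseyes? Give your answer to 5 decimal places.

P(at least one) = 1 − P(none) = 1 − (1 − 0.04)^4
= 1 − 0.8493466 = 0.1506534

0.15065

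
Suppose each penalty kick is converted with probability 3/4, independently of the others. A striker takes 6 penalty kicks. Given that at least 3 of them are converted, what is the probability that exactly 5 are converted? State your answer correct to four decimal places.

0.3699

X ~ Binomial(6, 0.75). Want P(X=5 | X≥3) = P(X=5) / P(X≥3).
P(X=5) = C(6,5)·0.75^5·0.25^1 = 0.355957
P(X≥3) = 1 − 0.000244 − 0.004395 − 0.032959 = 0.962402
Ratio = 0.355957 / 0.962402 = 0.369863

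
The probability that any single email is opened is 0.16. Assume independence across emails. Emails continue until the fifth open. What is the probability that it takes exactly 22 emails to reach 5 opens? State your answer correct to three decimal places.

Y = trial on which the fifth success occurs; negative binomial, r=5, p=0.16.
P(Y=22) = C(21,4) · p^5 · (1−p)^17
= 5985 · 0.00010486 · 0.051612 = 0.03239

0.032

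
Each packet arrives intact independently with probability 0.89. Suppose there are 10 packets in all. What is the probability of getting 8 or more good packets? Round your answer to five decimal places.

X ~ Binomial(10, 0.89); P(X ≥ 8) = Σ C(10,k) p^k (1−p)^(10−k) over k:
  k=8: C(10,8)·0.89^8·0.11^2 = 0.2143473
  k=9: C(10,9)·0.89^9·0.11^1 = 0.3853920
  k=10: C(10,10)·0.89^10·0.11^0 = 0.3118172
Total = 0.9115565

0.91156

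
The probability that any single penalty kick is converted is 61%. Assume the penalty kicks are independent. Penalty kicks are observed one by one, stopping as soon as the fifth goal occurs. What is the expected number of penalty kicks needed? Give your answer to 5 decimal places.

8.19672

Y = total penalty kicks until the fifth success; negative binomial with r=5, p=0.61.
E[Y] = r / p = 5 / 0.61 = 8.1967213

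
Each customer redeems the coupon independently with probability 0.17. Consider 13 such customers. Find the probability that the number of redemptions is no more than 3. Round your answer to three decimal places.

0.833

X ~ Binomial(13, 0.17); P(X ≤ 3) = Σ C(13,k) p^k (1−p)^(13−k) over k:
  k=0: C(13,0)·0.17^0·0.83^13 = 0.08872
  k=1: C(13,1)·0.17^1·0.83^12 = 0.23623
  k=2: C(13,2)·0.17^2·0.83^11 = 0.29030
  k=3: C(13,3)·0.17^3·0.83^10 = 0.21802
Total = 0.83327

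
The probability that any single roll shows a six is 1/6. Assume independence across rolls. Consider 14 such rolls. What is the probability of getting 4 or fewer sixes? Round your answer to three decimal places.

0.931

X ~ Binomial(14, 0.166667); P(X ≤ 4) = Σ C(14,k) p^k (1−p)^(14−k) over k:
  k=0: C(14,0)·0.166667^0·0.833333^14 = 0.07789
  k=1: C(14,1)·0.166667^1·0.833333^13 = 0.21808
  k=2: C(14,2)·0.166667^2·0.833333^12 = 0.28351
  k=3: C(14,3)·0.166667^3·0.833333^11 = 0.22681
  k=4: C(14,4)·0.166667^4·0.833333^10 = 0.12474
Total = 0.93102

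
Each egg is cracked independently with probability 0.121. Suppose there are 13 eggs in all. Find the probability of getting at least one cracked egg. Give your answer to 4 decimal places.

0.8130

P(at least one) = 1 − P(none) = 1 − (1 − 0.121)^13
= 1 − 0.187006 = 0.812994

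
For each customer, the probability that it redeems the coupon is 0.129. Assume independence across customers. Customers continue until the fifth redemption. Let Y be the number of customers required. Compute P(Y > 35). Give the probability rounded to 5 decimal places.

Needing more than 35 customers ⇔ fewer than 5 successes in the first 35. With X ~ Binomial(35, 0.129), P(Y > 35) = P(X ≤ 4).
  k=0: C(35,0)·0.129^0·0.871^35 = 0.0079549
  k=1: C(35,1)·0.129^1·0.871^34 = 0.0412359
  k=2: C(35,2)·0.129^2·0.871^33 = 0.1038235
  k=3: C(35,3)·0.129^3·0.871^32 = 0.1691452
  k=4: C(35,4)·0.129^4·0.871^31 = 0.2004109
P(X ≤ 4) = 0.5225703

0.52257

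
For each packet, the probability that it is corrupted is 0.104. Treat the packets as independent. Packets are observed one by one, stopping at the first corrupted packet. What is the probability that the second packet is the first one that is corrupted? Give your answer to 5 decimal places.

Geometric (trials to first success), p = 0.104.
P(Y = 2) = (1−p)^1 · p = 0.896 · 0.104 = 0.0931840

0.09318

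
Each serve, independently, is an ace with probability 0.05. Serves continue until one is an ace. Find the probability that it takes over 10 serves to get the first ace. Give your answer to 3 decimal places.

Y = number of serves to the first success; geometric, p = 0.05.
P(Y > 10) = P(first 10 all fail) = (1−p)^10 = 0.59874

0.599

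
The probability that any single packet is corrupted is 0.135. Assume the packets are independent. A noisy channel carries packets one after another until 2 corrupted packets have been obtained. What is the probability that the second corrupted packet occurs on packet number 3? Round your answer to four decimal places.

Y = trial on which the second success occurs; negative binomial, r=2, p=0.135.
P(Y=3) = C(2,1) · p^2 · (1−p)^1
= 2 · 0.018225 · 0.865 = 0.031529

0.0315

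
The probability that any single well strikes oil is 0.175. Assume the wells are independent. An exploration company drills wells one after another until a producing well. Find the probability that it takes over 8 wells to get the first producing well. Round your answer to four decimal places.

0.2146

Y = number of wells to the first success; geometric, p = 0.175.
P(Y > 8) = P(first 8 all fail) = (1−p)^8 = 0.214601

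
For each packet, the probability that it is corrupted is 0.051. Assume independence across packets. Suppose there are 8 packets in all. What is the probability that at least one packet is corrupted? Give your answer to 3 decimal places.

0.342

P(at least one) = 1 − P(none) = 1 − (1 − 0.051)^8
= 1 − 0.65785 = 0.34215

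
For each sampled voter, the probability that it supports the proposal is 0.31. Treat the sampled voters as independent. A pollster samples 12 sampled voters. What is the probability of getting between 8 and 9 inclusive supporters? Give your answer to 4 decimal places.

0.0115

X ~ Binomial(12, 0.31); P(8 ≤ X ≤ 9) = Σ C(12,k) p^k (1−p)^(12−k) over k:
  k=8: C(12,8)·0.31^8·0.69^4 = 0.009570
  k=9: C(12,9)·0.31^9·0.69^3 = 0.001911
Total = 0.011480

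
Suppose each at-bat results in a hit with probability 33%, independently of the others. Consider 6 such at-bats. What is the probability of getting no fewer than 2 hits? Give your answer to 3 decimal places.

X ~ Binomial(6, 0.33); P(X ≥ 2) = Σ C(6,k) p^k (1−p)^(6−k) over k:
  k=2: C(6,2)·0.33^2·0.67^4 = 0.32917
  k=3: C(6,3)·0.33^3·0.67^3 = 0.21617
  k=4: C(6,4)·0.33^4·0.67^2 = 0.07985
  k=5: C(6,5)·0.33^5·0.67^1 = 0.01573
  k=6: C(6,6)·0.33^6·0.67^0 = 0.00129
Total = 0.64222

0.642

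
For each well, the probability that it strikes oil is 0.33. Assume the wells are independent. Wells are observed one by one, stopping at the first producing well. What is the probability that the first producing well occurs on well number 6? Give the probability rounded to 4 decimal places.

Geometric (trials to first success), p = 0.33.
P(Y = 6) = (1−p)^5 · p = 0.13501 · 0.33 = 0.044554

0.0446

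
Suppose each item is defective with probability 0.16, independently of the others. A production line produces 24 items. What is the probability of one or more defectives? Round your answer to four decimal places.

P(at least one) = 1 − P(none) = 1 − (1 − 0.16)^24
= 1 − 0.015230 = 0.984770

0.9848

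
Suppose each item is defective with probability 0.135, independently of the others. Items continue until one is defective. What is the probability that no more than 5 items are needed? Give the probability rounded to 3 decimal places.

0.516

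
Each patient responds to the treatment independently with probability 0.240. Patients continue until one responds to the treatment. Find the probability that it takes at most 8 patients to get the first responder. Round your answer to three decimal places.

0.889

Y = number of patients to the first success; geometric, p = 0.24.
P(Y ≤ 8) = 1 − (1−p)^8 = 1 − 0.11130 = 0.88870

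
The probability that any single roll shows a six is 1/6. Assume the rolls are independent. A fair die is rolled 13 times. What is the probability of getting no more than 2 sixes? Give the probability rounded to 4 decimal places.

0.6281

X ~ Binomial(13, 0.166667); P(X ≤ 2) = Σ C(13,k) p^k (1−p)^(13−k) over k:
  k=0: C(13,0)·0.166667^0·0.833333^13 = 0.093464
  k=1: C(13,1)·0.166667^1·0.833333^12 = 0.243006
  k=2: C(13,2)·0.166667^2·0.833333^11 = 0.291607
Total = 0.628077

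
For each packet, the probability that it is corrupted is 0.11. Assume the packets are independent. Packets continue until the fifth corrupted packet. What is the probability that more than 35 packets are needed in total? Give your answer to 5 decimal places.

0.66010

Needing more than 35 packets ⇔ fewer than 5 successes in the first 35. With X ~ Binomial(35, 0.11), P(Y > 35) = P(X ≤ 4).
  k=0: C(35,0)·0.11^0·0.89^35 = 0.0169297
  k=1: C(35,1)·0.11^1·0.89^34 = 0.0732354
  k=2: C(35,2)·0.11^2·0.89^33 = 0.1538766
  k=3: C(35,3)·0.11^3·0.89^32 = 0.2092030
  k=4: C(35,4)·0.11^4·0.89^31 = 0.2068524
P(X ≤ 4) = 0.6600971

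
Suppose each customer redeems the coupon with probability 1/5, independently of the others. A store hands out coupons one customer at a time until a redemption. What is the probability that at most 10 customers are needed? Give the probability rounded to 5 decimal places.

Y = number of customers to the first success; geometric, p = 0.20.
P(Y ≤ 10) = 1 − (1−p)^10 = 1 − 0.1073742 = 0.8926258

0.89263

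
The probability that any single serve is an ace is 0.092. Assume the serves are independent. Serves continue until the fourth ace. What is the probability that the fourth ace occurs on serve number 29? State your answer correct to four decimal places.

Y = trial on which the fourth success occurs; negative binomial, r=4, p=0.092.
P(Y=29) = C(28,3) · p^4 · (1−p)^25
= 3276 · 7.1639e-05 · 0.089567 = 0.021020

0.0210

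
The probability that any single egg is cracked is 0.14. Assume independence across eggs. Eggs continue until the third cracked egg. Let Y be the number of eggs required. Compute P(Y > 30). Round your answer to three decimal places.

0.189

Needing more than 30 eggs ⇔ fewer than 3 successes in the first 30. With X ~ Binomial(30, 0.14), P(Y > 30) = P(X ≤ 2).
  k=0: C(30,0)·0.14^0·0.86^30 = 0.01084
  k=1: C(30,1)·0.14^1·0.86^29 = 0.05293
  k=2: C(30,2)·0.14^2·0.86^28 = 0.12494
P(X ≤ 2) = 0.18871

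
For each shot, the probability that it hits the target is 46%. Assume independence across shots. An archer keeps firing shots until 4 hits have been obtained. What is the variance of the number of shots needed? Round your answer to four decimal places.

Y = total shots until the fourth success; negative binomial with r=4, p=0.46.
Var(Y) = r(1−p)/p² = 4·0.54 / 0.46² = 10.207940

10.2079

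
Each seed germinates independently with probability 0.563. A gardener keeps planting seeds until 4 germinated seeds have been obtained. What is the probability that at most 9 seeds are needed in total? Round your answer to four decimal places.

Finishing within 9 seeds ⇔ at least 4 successes in the first 9. With X ~ Binomial(9, 0.563), P(Y ≤ 9) = 1 − P(X ≤ 3).
  k=0: C(9,0)·0.563^0·0.437^9 = 0.000581
  k=1: C(9,1)·0.563^1·0.437^8 = 0.006739
  k=2: C(9,2)·0.563^2·0.437^7 = 0.034729
  k=3: C(9,3)·0.563^3·0.437^6 = 0.104398
1 − 0.146447 = 0.853553

0.8536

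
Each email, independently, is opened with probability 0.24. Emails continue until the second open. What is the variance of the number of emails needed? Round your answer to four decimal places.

26.3889

Y = total emails until the second success; negative binomial with r=2, p=0.24.
Var(Y) = r(1−p)/p² = 2·0.76 / 0.24² = 26.388889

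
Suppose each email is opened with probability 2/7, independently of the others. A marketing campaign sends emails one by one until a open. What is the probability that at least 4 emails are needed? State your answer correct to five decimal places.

Y = number of emails to the first success; geometric, p = 0.285714.
P(Y > 3) = P(first 3 all fail) = (1−p)^3 = 0.3644315

0.36443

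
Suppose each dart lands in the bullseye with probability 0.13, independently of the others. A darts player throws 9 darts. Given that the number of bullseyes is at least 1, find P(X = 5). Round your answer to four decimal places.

0.0038

X ~ Binomial(9, 0.13). Want P(X=5 | X≥1) = P(X=5) / P(X≥1).
P(X=5) = C(9,5)·0.13^5·0.87^4 = 0.002680
P(X≥1) = 1 − 0.285544 = 0.714456
Ratio = 0.002680 / 0.714456 = 0.003751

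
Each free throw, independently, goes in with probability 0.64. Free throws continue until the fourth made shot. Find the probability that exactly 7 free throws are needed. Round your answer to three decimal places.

0.157

Y = trial on which the fourth success occurs; negative binomial, r=4, p=0.64.
P(Y=7) = C(6,3) · p^4 · (1−p)^3
= 20 · 0.16777 · 0.046656 = 0.15655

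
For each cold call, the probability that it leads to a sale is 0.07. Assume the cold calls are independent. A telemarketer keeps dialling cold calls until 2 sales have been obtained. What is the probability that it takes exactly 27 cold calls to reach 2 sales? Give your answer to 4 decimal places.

0.0208

Y = trial on which the second success occurs; negative binomial, r=2, p=0.07.
P(Y=27) = C(26,1) · p^2 · (1−p)^25
= 26 · 0.0049 · 0.16296 = 0.020761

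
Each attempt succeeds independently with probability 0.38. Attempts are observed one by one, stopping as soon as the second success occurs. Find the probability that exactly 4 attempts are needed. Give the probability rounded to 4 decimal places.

0.1665

Y = trial on which the second success occurs; negative binomial, r=2, p=0.38.
P(Y=4) = C(3,1) · p^2 · (1−p)^2
= 3 · 0.1444 · 0.3844 = 0.166522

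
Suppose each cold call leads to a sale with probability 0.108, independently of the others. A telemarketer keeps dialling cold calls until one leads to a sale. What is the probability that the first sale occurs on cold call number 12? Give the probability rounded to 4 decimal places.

0.0307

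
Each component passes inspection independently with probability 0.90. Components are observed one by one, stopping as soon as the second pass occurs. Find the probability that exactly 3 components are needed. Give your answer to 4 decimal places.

Y = trial on which the second success occurs; negative binomial, r=2, p=0.90.
P(Y=3) = C(2,1) · p^2 · (1−p)^1
= 2 · 0.81 · 0.1 = 0.162000

0.1620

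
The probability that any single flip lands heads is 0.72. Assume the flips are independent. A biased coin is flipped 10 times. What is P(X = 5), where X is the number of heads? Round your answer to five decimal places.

0.08392

X ~ Binomial(n=10, p=0.72).
P(X=5) = C(10,5) · p^5 · (1−p)^5
= 252 · 0.19349 · 0.001721 = 0.0839176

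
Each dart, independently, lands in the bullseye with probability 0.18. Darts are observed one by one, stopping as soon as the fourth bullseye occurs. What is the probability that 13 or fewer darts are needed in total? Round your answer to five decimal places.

0.19386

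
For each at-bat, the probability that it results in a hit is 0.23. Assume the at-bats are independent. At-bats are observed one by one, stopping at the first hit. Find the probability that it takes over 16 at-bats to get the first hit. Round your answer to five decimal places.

Y = number of at-bats to the first success; geometric, p = 0.23.
P(Y > 16) = P(first 16 all fail) = (1−p)^16 = 0.0152704

0.01527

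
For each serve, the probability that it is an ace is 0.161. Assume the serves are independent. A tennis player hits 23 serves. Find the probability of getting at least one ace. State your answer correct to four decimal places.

0.9824

P(at least one) = 1 − P(none) = 1 − (1 − 0.161)^23
= 1 − 0.017641 = 0.982359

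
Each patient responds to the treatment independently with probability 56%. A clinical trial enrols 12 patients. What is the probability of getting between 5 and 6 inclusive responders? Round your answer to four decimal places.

X ~ Binomial(12, 0.56); P(5 ≤ X ≤ 6) = Σ C(12,k) p^k (1−p)^(12−k) over k:
  k=5: C(12,5)·0.56^5·0.44^7 = 0.139262
  k=6: C(12,6)·0.56^6·0.44^6 = 0.206784
Total = 0.346046

0.3460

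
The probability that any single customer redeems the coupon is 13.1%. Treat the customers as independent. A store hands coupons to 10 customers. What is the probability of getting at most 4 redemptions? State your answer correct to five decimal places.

0.99452

X ~ Binomial(10, 0.131); P(X ≤ 4) = Σ C(10,k) p^k (1−p)^(10−k) over k:
  k=0: C(10,0)·0.131^0·0.869^10 = 0.2455827
  k=1: C(10,1)·0.131^1·0.869^9 = 0.3702110
  k=2: C(10,2)·0.131^2·0.869^8 = 0.2511385
  k=3: C(10,3)·0.131^3·0.869^7 = 0.1009563
  k=4: C(10,4)·0.131^4·0.869^6 = 0.0266332
Total = 0.9945217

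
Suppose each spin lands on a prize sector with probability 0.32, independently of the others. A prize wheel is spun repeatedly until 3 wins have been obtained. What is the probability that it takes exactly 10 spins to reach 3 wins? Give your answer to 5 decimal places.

Y = trial on which the third success occurs; negative binomial, r=3, p=0.32.
P(Y=10) = C(9,2) · p^3 · (1−p)^7
= 36 · 0.032768 · 0.06723 = 0.0793076

0.07931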